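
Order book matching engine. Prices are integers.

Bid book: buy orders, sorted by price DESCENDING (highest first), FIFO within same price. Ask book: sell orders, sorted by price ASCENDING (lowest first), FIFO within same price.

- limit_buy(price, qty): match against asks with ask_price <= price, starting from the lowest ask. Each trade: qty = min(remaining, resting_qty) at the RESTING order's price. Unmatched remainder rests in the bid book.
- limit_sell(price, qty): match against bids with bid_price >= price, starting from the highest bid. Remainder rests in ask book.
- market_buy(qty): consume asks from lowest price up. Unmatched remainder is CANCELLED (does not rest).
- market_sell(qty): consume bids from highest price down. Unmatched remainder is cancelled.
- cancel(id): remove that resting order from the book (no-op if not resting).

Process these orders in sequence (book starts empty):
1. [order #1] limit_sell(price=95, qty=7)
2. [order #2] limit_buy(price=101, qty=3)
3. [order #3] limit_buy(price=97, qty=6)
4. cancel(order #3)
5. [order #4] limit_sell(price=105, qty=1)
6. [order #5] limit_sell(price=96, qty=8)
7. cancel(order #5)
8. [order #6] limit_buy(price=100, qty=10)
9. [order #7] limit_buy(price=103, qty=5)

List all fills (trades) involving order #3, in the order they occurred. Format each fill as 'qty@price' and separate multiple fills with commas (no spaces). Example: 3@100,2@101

After op 1 [order #1] limit_sell(price=95, qty=7): fills=none; bids=[-] asks=[#1:7@95]
After op 2 [order #2] limit_buy(price=101, qty=3): fills=#2x#1:3@95; bids=[-] asks=[#1:4@95]
After op 3 [order #3] limit_buy(price=97, qty=6): fills=#3x#1:4@95; bids=[#3:2@97] asks=[-]
After op 4 cancel(order #3): fills=none; bids=[-] asks=[-]
After op 5 [order #4] limit_sell(price=105, qty=1): fills=none; bids=[-] asks=[#4:1@105]
After op 6 [order #5] limit_sell(price=96, qty=8): fills=none; bids=[-] asks=[#5:8@96 #4:1@105]
After op 7 cancel(order #5): fills=none; bids=[-] asks=[#4:1@105]
After op 8 [order #6] limit_buy(price=100, qty=10): fills=none; bids=[#6:10@100] asks=[#4:1@105]
After op 9 [order #7] limit_buy(price=103, qty=5): fills=none; bids=[#7:5@103 #6:10@100] asks=[#4:1@105]

Answer: 4@95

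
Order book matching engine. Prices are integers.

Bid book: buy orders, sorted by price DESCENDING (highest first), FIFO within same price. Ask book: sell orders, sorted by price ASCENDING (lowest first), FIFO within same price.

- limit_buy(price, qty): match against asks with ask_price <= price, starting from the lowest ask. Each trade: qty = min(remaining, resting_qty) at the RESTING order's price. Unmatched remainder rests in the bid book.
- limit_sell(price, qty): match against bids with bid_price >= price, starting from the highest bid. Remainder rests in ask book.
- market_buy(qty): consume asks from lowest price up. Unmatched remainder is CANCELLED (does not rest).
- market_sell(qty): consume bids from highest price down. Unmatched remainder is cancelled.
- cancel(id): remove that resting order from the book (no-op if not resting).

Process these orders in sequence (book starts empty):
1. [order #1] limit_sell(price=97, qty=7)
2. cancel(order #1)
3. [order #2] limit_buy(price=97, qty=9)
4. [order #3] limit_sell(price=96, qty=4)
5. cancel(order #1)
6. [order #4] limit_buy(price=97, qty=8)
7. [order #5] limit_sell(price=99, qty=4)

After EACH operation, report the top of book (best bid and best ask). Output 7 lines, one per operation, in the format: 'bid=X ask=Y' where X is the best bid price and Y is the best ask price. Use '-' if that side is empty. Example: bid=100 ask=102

After op 1 [order #1] limit_sell(price=97, qty=7): fills=none; bids=[-] asks=[#1:7@97]
After op 2 cancel(order #1): fills=none; bids=[-] asks=[-]
After op 3 [order #2] limit_buy(price=97, qty=9): fills=none; bids=[#2:9@97] asks=[-]
After op 4 [order #3] limit_sell(price=96, qty=4): fills=#2x#3:4@97; bids=[#2:5@97] asks=[-]
After op 5 cancel(order #1): fills=none; bids=[#2:5@97] asks=[-]
After op 6 [order #4] limit_buy(price=97, qty=8): fills=none; bids=[#2:5@97 #4:8@97] asks=[-]
After op 7 [order #5] limit_sell(price=99, qty=4): fills=none; bids=[#2:5@97 #4:8@97] asks=[#5:4@99]

Answer: bid=- ask=97
bid=- ask=-
bid=97 ask=-
bid=97 ask=-
bid=97 ask=-
bid=97 ask=-
bid=97 ask=99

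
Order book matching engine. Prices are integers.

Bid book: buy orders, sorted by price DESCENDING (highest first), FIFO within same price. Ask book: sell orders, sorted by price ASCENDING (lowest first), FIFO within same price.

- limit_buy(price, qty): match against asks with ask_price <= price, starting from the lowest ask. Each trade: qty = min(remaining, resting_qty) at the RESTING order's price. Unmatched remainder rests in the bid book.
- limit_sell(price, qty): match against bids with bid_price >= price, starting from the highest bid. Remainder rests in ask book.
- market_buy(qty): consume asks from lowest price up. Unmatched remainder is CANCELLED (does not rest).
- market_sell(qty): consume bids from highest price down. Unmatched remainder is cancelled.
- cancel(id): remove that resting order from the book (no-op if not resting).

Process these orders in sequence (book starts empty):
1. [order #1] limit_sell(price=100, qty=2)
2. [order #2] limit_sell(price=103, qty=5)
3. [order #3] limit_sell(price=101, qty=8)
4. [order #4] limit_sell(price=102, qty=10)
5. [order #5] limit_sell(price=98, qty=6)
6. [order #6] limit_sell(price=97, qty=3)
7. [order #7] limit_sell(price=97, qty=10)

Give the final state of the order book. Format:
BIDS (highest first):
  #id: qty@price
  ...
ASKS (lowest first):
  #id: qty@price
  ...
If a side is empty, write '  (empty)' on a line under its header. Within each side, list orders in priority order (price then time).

After op 1 [order #1] limit_sell(price=100, qty=2): fills=none; bids=[-] asks=[#1:2@100]
After op 2 [order #2] limit_sell(price=103, qty=5): fills=none; bids=[-] asks=[#1:2@100 #2:5@103]
After op 3 [order #3] limit_sell(price=101, qty=8): fills=none; bids=[-] asks=[#1:2@100 #3:8@101 #2:5@103]
After op 4 [order #4] limit_sell(price=102, qty=10): fills=none; bids=[-] asks=[#1:2@100 #3:8@101 #4:10@102 #2:5@103]
After op 5 [order #5] limit_sell(price=98, qty=6): fills=none; bids=[-] asks=[#5:6@98 #1:2@100 #3:8@101 #4:10@102 #2:5@103]
After op 6 [order #6] limit_sell(price=97, qty=3): fills=none; bids=[-] asks=[#6:3@97 #5:6@98 #1:2@100 #3:8@101 #4:10@102 #2:5@103]
After op 7 [order #7] limit_sell(price=97, qty=10): fills=none; bids=[-] asks=[#6:3@97 #7:10@97 #5:6@98 #1:2@100 #3:8@101 #4:10@102 #2:5@103]

Answer: BIDS (highest first):
  (empty)
ASKS (lowest first):
  #6: 3@97
  #7: 10@97
  #5: 6@98
  #1: 2@100
  #3: 8@101
  #4: 10@102
  #2: 5@103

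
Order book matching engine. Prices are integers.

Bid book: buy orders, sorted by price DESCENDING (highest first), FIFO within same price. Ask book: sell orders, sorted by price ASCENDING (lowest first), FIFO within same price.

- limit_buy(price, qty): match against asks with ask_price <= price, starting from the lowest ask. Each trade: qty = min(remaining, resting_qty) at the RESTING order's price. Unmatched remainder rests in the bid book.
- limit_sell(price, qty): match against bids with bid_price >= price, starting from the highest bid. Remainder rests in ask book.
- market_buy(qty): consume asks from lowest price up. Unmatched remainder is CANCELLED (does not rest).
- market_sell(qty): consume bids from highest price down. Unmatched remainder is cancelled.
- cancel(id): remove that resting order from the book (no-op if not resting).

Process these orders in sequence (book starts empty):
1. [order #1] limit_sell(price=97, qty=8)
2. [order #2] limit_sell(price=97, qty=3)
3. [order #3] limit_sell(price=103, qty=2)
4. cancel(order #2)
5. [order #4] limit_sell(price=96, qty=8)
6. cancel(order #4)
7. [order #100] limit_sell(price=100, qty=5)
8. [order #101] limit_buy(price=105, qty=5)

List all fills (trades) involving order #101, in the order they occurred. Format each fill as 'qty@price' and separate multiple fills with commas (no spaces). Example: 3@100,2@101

After op 1 [order #1] limit_sell(price=97, qty=8): fills=none; bids=[-] asks=[#1:8@97]
After op 2 [order #2] limit_sell(price=97, qty=3): fills=none; bids=[-] asks=[#1:8@97 #2:3@97]
After op 3 [order #3] limit_sell(price=103, qty=2): fills=none; bids=[-] asks=[#1:8@97 #2:3@97 #3:2@103]
After op 4 cancel(order #2): fills=none; bids=[-] asks=[#1:8@97 #3:2@103]
After op 5 [order #4] limit_sell(price=96, qty=8): fills=none; bids=[-] asks=[#4:8@96 #1:8@97 #3:2@103]
After op 6 cancel(order #4): fills=none; bids=[-] asks=[#1:8@97 #3:2@103]
After op 7 [order #100] limit_sell(price=100, qty=5): fills=none; bids=[-] asks=[#1:8@97 #100:5@100 #3:2@103]
After op 8 [order #101] limit_buy(price=105, qty=5): fills=#101x#1:5@97; bids=[-] asks=[#1:3@97 #100:5@100 #3:2@103]

Answer: 5@97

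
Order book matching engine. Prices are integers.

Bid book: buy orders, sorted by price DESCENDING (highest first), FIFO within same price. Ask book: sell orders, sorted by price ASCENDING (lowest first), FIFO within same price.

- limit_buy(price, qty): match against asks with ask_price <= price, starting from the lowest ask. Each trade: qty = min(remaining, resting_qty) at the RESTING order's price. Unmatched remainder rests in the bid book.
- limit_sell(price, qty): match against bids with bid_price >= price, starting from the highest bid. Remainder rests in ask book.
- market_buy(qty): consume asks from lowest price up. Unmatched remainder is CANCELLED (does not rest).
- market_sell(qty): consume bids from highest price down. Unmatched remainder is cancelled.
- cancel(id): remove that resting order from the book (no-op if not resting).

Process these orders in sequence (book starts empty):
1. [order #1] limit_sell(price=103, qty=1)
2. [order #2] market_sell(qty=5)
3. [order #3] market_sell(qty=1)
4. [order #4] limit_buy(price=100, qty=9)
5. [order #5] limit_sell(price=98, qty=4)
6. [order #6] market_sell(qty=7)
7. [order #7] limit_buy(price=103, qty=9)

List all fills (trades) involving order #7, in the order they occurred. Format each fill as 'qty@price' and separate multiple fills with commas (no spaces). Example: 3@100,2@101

After op 1 [order #1] limit_sell(price=103, qty=1): fills=none; bids=[-] asks=[#1:1@103]
After op 2 [order #2] market_sell(qty=5): fills=none; bids=[-] asks=[#1:1@103]
After op 3 [order #3] market_sell(qty=1): fills=none; bids=[-] asks=[#1:1@103]
After op 4 [order #4] limit_buy(price=100, qty=9): fills=none; bids=[#4:9@100] asks=[#1:1@103]
After op 5 [order #5] limit_sell(price=98, qty=4): fills=#4x#5:4@100; bids=[#4:5@100] asks=[#1:1@103]
After op 6 [order #6] market_sell(qty=7): fills=#4x#6:5@100; bids=[-] asks=[#1:1@103]
After op 7 [order #7] limit_buy(price=103, qty=9): fills=#7x#1:1@103; bids=[#7:8@103] asks=[-]

Answer: 1@103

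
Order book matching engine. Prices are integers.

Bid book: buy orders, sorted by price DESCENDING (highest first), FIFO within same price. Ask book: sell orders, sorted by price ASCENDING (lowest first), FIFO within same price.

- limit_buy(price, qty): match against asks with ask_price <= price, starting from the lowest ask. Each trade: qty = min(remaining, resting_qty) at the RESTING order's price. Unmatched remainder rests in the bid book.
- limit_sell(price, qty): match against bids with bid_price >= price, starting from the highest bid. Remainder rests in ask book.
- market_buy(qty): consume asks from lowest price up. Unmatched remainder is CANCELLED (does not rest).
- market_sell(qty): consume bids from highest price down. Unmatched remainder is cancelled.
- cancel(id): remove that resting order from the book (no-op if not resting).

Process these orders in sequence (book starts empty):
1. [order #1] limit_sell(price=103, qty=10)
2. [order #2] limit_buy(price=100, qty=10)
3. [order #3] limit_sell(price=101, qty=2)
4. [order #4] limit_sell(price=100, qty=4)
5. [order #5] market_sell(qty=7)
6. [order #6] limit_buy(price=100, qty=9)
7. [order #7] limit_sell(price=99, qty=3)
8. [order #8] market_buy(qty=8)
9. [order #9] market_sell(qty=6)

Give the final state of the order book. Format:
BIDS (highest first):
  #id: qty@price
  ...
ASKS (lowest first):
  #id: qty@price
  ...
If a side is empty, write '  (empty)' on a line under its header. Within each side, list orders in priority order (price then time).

After op 1 [order #1] limit_sell(price=103, qty=10): fills=none; bids=[-] asks=[#1:10@103]
After op 2 [order #2] limit_buy(price=100, qty=10): fills=none; bids=[#2:10@100] asks=[#1:10@103]
After op 3 [order #3] limit_sell(price=101, qty=2): fills=none; bids=[#2:10@100] asks=[#3:2@101 #1:10@103]
After op 4 [order #4] limit_sell(price=100, qty=4): fills=#2x#4:4@100; bids=[#2:6@100] asks=[#3:2@101 #1:10@103]
After op 5 [order #5] market_sell(qty=7): fills=#2x#5:6@100; bids=[-] asks=[#3:2@101 #1:10@103]
After op 6 [order #6] limit_buy(price=100, qty=9): fills=none; bids=[#6:9@100] asks=[#3:2@101 #1:10@103]
After op 7 [order #7] limit_sell(price=99, qty=3): fills=#6x#7:3@100; bids=[#6:6@100] asks=[#3:2@101 #1:10@103]
After op 8 [order #8] market_buy(qty=8): fills=#8x#3:2@101 #8x#1:6@103; bids=[#6:6@100] asks=[#1:4@103]
After op 9 [order #9] market_sell(qty=6): fills=#6x#9:6@100; bids=[-] asks=[#1:4@103]

Answer: BIDS (highest first):
  (empty)
ASKS (lowest first):
  #1: 4@103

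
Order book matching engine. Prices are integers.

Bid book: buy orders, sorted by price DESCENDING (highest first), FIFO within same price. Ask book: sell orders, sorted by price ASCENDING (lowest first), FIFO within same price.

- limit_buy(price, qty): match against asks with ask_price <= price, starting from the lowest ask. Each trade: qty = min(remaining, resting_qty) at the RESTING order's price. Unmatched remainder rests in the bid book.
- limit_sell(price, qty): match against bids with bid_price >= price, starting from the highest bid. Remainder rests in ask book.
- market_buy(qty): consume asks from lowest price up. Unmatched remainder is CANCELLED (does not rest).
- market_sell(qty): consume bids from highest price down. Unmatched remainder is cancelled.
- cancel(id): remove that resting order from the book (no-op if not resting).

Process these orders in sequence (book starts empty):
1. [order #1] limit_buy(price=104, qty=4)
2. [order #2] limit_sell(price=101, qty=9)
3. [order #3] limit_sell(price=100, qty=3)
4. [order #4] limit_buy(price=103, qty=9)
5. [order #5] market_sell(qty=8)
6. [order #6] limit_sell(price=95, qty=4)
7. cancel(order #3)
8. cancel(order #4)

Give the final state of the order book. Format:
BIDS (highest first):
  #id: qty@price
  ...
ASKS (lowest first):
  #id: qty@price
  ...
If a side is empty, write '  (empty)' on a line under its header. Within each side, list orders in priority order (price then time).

Answer: BIDS (highest first):
  (empty)
ASKS (lowest first):
  #6: 4@95

Derivation:
After op 1 [order #1] limit_buy(price=104, qty=4): fills=none; bids=[#1:4@104] asks=[-]
After op 2 [order #2] limit_sell(price=101, qty=9): fills=#1x#2:4@104; bids=[-] asks=[#2:5@101]
After op 3 [order #3] limit_sell(price=100, qty=3): fills=none; bids=[-] asks=[#3:3@100 #2:5@101]
After op 4 [order #4] limit_buy(price=103, qty=9): fills=#4x#3:3@100 #4x#2:5@101; bids=[#4:1@103] asks=[-]
After op 5 [order #5] market_sell(qty=8): fills=#4x#5:1@103; bids=[-] asks=[-]
After op 6 [order #6] limit_sell(price=95, qty=4): fills=none; bids=[-] asks=[#6:4@95]
After op 7 cancel(order #3): fills=none; bids=[-] asks=[#6:4@95]
After op 8 cancel(order #4): fills=none; bids=[-] asks=[#6:4@95]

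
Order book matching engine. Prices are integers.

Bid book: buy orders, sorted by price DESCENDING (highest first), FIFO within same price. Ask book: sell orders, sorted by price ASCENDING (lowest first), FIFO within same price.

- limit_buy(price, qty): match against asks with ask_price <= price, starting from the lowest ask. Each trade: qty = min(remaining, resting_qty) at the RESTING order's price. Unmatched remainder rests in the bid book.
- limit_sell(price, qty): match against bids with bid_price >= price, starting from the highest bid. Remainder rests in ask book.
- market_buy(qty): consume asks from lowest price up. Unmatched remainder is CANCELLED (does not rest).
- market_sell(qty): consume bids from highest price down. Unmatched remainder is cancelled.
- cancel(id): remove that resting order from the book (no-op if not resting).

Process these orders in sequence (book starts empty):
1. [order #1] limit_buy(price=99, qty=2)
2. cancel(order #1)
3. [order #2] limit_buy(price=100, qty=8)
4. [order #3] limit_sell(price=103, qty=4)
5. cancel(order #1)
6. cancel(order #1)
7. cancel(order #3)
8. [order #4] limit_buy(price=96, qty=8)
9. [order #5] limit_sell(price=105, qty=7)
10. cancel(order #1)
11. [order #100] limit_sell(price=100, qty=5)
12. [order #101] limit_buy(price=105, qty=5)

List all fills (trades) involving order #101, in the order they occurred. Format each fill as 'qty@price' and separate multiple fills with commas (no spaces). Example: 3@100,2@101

Answer: 5@105

Derivation:
After op 1 [order #1] limit_buy(price=99, qty=2): fills=none; bids=[#1:2@99] asks=[-]
After op 2 cancel(order #1): fills=none; bids=[-] asks=[-]
After op 3 [order #2] limit_buy(price=100, qty=8): fills=none; bids=[#2:8@100] asks=[-]
After op 4 [order #3] limit_sell(price=103, qty=4): fills=none; bids=[#2:8@100] asks=[#3:4@103]
After op 5 cancel(order #1): fills=none; bids=[#2:8@100] asks=[#3:4@103]
After op 6 cancel(order #1): fills=none; bids=[#2:8@100] asks=[#3:4@103]
After op 7 cancel(order #3): fills=none; bids=[#2:8@100] asks=[-]
After op 8 [order #4] limit_buy(price=96, qty=8): fills=none; bids=[#2:8@100 #4:8@96] asks=[-]
After op 9 [order #5] limit_sell(price=105, qty=7): fills=none; bids=[#2:8@100 #4:8@96] asks=[#5:7@105]
After op 10 cancel(order #1): fills=none; bids=[#2:8@100 #4:8@96] asks=[#5:7@105]
After op 11 [order #100] limit_sell(price=100, qty=5): fills=#2x#100:5@100; bids=[#2:3@100 #4:8@96] asks=[#5:7@105]
After op 12 [order #101] limit_buy(price=105, qty=5): fills=#101x#5:5@105; bids=[#2:3@100 #4:8@96] asks=[#5:2@105]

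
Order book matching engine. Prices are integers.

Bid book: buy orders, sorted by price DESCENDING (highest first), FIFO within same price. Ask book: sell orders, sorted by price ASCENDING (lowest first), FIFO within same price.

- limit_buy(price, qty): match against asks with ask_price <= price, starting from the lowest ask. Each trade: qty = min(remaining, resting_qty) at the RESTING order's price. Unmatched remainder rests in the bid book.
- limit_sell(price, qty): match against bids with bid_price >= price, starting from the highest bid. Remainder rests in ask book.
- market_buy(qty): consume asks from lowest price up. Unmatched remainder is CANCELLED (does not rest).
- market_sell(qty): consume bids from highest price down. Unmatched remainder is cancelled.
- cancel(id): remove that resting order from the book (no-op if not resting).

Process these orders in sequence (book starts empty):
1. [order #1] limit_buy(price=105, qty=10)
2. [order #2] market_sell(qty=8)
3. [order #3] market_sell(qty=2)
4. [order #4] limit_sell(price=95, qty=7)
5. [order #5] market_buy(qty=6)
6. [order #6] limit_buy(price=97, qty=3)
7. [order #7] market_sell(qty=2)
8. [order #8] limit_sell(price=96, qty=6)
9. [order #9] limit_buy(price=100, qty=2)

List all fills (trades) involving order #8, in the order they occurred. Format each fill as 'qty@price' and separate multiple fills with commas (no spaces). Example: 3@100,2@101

After op 1 [order #1] limit_buy(price=105, qty=10): fills=none; bids=[#1:10@105] asks=[-]
After op 2 [order #2] market_sell(qty=8): fills=#1x#2:8@105; bids=[#1:2@105] asks=[-]
After op 3 [order #3] market_sell(qty=2): fills=#1x#3:2@105; bids=[-] asks=[-]
After op 4 [order #4] limit_sell(price=95, qty=7): fills=none; bids=[-] asks=[#4:7@95]
After op 5 [order #5] market_buy(qty=6): fills=#5x#4:6@95; bids=[-] asks=[#4:1@95]
After op 6 [order #6] limit_buy(price=97, qty=3): fills=#6x#4:1@95; bids=[#6:2@97] asks=[-]
After op 7 [order #7] market_sell(qty=2): fills=#6x#7:2@97; bids=[-] asks=[-]
After op 8 [order #8] limit_sell(price=96, qty=6): fills=none; bids=[-] asks=[#8:6@96]
After op 9 [order #9] limit_buy(price=100, qty=2): fills=#9x#8:2@96; bids=[-] asks=[#8:4@96]

Answer: 2@96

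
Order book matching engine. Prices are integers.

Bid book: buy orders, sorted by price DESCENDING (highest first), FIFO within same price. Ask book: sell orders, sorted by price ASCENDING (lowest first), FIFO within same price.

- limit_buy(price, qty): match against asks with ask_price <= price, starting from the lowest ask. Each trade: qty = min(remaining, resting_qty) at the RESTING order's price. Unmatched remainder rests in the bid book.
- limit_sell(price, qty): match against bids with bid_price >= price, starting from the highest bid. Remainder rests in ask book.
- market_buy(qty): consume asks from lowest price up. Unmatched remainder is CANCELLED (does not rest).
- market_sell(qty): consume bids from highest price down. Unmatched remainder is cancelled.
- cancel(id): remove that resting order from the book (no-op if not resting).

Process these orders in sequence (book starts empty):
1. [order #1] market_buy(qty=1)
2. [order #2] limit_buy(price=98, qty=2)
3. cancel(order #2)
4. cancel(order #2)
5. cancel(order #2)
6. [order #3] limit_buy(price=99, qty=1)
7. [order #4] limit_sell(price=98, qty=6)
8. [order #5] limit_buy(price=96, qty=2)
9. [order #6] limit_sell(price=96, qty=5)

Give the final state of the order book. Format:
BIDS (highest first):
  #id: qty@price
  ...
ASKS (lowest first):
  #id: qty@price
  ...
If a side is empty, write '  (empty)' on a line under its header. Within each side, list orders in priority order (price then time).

After op 1 [order #1] market_buy(qty=1): fills=none; bids=[-] asks=[-]
After op 2 [order #2] limit_buy(price=98, qty=2): fills=none; bids=[#2:2@98] asks=[-]
After op 3 cancel(order #2): fills=none; bids=[-] asks=[-]
After op 4 cancel(order #2): fills=none; bids=[-] asks=[-]
After op 5 cancel(order #2): fills=none; bids=[-] asks=[-]
After op 6 [order #3] limit_buy(price=99, qty=1): fills=none; bids=[#3:1@99] asks=[-]
After op 7 [order #4] limit_sell(price=98, qty=6): fills=#3x#4:1@99; bids=[-] asks=[#4:5@98]
After op 8 [order #5] limit_buy(price=96, qty=2): fills=none; bids=[#5:2@96] asks=[#4:5@98]
After op 9 [order #6] limit_sell(price=96, qty=5): fills=#5x#6:2@96; bids=[-] asks=[#6:3@96 #4:5@98]

Answer: BIDS (highest first):
  (empty)
ASKS (lowest first):
  #6: 3@96
  #4: 5@98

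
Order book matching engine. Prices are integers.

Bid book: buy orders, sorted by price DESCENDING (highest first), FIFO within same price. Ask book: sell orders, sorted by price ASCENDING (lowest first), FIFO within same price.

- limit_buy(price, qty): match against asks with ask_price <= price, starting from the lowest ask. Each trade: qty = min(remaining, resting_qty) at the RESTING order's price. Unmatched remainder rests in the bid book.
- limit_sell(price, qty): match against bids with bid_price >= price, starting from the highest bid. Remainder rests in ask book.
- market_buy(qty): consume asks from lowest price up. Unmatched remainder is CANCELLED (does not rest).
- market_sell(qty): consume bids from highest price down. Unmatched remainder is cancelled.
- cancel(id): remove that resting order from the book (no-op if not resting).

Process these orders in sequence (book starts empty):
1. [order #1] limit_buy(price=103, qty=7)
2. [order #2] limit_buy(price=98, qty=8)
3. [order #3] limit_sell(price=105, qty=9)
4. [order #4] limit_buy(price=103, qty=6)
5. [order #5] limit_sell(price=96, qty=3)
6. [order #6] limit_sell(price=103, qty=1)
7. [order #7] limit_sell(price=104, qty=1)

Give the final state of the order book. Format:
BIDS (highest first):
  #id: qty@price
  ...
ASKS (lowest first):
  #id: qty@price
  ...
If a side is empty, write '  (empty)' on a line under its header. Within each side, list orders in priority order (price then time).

After op 1 [order #1] limit_buy(price=103, qty=7): fills=none; bids=[#1:7@103] asks=[-]
After op 2 [order #2] limit_buy(price=98, qty=8): fills=none; bids=[#1:7@103 #2:8@98] asks=[-]
After op 3 [order #3] limit_sell(price=105, qty=9): fills=none; bids=[#1:7@103 #2:8@98] asks=[#3:9@105]
After op 4 [order #4] limit_buy(price=103, qty=6): fills=none; bids=[#1:7@103 #4:6@103 #2:8@98] asks=[#3:9@105]
After op 5 [order #5] limit_sell(price=96, qty=3): fills=#1x#5:3@103; bids=[#1:4@103 #4:6@103 #2:8@98] asks=[#3:9@105]
After op 6 [order #6] limit_sell(price=103, qty=1): fills=#1x#6:1@103; bids=[#1:3@103 #4:6@103 #2:8@98] asks=[#3:9@105]
After op 7 [order #7] limit_sell(price=104, qty=1): fills=none; bids=[#1:3@103 #4:6@103 #2:8@98] asks=[#7:1@104 #3:9@105]

Answer: BIDS (highest first):
  #1: 3@103
  #4: 6@103
  #2: 8@98
ASKS (lowest first):
  #7: 1@104
  #3: 9@105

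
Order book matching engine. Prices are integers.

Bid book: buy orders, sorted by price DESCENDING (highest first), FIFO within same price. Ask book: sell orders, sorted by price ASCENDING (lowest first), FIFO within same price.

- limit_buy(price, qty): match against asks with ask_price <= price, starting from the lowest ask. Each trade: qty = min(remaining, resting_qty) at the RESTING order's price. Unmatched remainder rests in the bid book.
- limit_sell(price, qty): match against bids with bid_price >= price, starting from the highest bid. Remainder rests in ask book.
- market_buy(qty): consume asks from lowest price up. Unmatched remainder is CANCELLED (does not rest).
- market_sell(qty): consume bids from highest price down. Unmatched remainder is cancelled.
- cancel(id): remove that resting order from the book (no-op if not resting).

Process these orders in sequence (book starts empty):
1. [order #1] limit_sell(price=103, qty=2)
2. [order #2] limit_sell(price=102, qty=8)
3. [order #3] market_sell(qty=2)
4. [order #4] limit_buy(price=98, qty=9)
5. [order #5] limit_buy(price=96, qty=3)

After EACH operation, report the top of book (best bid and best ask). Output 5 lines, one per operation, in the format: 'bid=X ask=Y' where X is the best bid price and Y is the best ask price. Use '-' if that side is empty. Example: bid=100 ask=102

After op 1 [order #1] limit_sell(price=103, qty=2): fills=none; bids=[-] asks=[#1:2@103]
After op 2 [order #2] limit_sell(price=102, qty=8): fills=none; bids=[-] asks=[#2:8@102 #1:2@103]
After op 3 [order #3] market_sell(qty=2): fills=none; bids=[-] asks=[#2:8@102 #1:2@103]
After op 4 [order #4] limit_buy(price=98, qty=9): fills=none; bids=[#4:9@98] asks=[#2:8@102 #1:2@103]
After op 5 [order #5] limit_buy(price=96, qty=3): fills=none; bids=[#4:9@98 #5:3@96] asks=[#2:8@102 #1:2@103]

Answer: bid=- ask=103
bid=- ask=102
bid=- ask=102
bid=98 ask=102
bid=98 ask=102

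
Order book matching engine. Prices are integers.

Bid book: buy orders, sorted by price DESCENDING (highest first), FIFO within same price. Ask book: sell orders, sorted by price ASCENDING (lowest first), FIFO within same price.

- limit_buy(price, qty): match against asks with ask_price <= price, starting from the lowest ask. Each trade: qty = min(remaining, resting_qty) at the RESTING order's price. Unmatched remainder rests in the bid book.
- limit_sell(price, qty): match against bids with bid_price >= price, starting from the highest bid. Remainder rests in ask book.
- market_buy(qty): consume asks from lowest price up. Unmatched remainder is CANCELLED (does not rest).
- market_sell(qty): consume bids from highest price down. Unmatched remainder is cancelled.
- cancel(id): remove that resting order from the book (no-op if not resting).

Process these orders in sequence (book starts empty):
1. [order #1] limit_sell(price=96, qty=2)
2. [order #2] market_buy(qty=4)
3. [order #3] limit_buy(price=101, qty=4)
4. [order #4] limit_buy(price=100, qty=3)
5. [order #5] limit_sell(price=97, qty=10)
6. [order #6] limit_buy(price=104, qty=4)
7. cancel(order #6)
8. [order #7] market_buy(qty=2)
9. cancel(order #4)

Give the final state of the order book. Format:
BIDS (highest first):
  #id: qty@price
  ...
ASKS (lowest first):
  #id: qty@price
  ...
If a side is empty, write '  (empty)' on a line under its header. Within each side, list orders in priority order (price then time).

After op 1 [order #1] limit_sell(price=96, qty=2): fills=none; bids=[-] asks=[#1:2@96]
After op 2 [order #2] market_buy(qty=4): fills=#2x#1:2@96; bids=[-] asks=[-]
After op 3 [order #3] limit_buy(price=101, qty=4): fills=none; bids=[#3:4@101] asks=[-]
After op 4 [order #4] limit_buy(price=100, qty=3): fills=none; bids=[#3:4@101 #4:3@100] asks=[-]
After op 5 [order #5] limit_sell(price=97, qty=10): fills=#3x#5:4@101 #4x#5:3@100; bids=[-] asks=[#5:3@97]
After op 6 [order #6] limit_buy(price=104, qty=4): fills=#6x#5:3@97; bids=[#6:1@104] asks=[-]
After op 7 cancel(order #6): fills=none; bids=[-] asks=[-]
After op 8 [order #7] market_buy(qty=2): fills=none; bids=[-] asks=[-]
After op 9 cancel(order #4): fills=none; bids=[-] asks=[-]

Answer: BIDS (highest first):
  (empty)
ASKS (lowest first):
  (empty)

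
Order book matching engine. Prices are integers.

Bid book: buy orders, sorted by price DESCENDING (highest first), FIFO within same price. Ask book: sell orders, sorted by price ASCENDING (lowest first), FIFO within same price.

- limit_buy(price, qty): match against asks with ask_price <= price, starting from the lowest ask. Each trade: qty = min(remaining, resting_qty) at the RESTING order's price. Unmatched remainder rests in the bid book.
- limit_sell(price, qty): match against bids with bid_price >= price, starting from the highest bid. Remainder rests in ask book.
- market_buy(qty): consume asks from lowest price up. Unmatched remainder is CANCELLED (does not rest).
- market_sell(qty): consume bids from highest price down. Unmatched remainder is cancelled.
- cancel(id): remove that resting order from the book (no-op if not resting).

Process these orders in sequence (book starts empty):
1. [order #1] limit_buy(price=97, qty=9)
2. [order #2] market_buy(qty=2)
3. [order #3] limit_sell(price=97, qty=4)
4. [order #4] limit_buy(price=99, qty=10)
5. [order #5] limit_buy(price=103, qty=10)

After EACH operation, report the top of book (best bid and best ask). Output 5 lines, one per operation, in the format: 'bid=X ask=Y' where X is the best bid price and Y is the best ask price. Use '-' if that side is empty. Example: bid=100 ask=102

Answer: bid=97 ask=-
bid=97 ask=-
bid=97 ask=-
bid=99 ask=-
bid=103 ask=-

Derivation:
After op 1 [order #1] limit_buy(price=97, qty=9): fills=none; bids=[#1:9@97] asks=[-]
After op 2 [order #2] market_buy(qty=2): fills=none; bids=[#1:9@97] asks=[-]
After op 3 [order #3] limit_sell(price=97, qty=4): fills=#1x#3:4@97; bids=[#1:5@97] asks=[-]
After op 4 [order #4] limit_buy(price=99, qty=10): fills=none; bids=[#4:10@99 #1:5@97] asks=[-]
After op 5 [order #5] limit_buy(price=103, qty=10): fills=none; bids=[#5:10@103 #4:10@99 #1:5@97] asks=[-]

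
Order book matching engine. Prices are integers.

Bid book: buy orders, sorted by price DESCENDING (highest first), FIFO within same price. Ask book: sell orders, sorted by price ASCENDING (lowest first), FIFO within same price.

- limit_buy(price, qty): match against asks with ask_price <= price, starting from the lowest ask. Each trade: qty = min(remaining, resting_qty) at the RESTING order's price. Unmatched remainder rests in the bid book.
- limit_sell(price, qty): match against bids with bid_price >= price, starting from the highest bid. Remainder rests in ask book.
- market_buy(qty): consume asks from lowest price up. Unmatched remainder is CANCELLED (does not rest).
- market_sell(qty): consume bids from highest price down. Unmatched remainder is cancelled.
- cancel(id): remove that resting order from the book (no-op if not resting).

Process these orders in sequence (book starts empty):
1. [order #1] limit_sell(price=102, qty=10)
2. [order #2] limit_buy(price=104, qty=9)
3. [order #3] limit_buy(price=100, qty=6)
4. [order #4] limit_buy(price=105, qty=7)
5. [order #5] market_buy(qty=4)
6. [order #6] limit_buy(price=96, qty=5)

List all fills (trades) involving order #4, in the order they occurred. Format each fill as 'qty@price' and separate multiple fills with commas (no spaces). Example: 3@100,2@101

Answer: 1@102

Derivation:
After op 1 [order #1] limit_sell(price=102, qty=10): fills=none; bids=[-] asks=[#1:10@102]
After op 2 [order #2] limit_buy(price=104, qty=9): fills=#2x#1:9@102; bids=[-] asks=[#1:1@102]
After op 3 [order #3] limit_buy(price=100, qty=6): fills=none; bids=[#3:6@100] asks=[#1:1@102]
After op 4 [order #4] limit_buy(price=105, qty=7): fills=#4x#1:1@102; bids=[#4:6@105 #3:6@100] asks=[-]
After op 5 [order #5] market_buy(qty=4): fills=none; bids=[#4:6@105 #3:6@100] asks=[-]
After op 6 [order #6] limit_buy(price=96, qty=5): fills=none; bids=[#4:6@105 #3:6@100 #6:5@96] asks=[-]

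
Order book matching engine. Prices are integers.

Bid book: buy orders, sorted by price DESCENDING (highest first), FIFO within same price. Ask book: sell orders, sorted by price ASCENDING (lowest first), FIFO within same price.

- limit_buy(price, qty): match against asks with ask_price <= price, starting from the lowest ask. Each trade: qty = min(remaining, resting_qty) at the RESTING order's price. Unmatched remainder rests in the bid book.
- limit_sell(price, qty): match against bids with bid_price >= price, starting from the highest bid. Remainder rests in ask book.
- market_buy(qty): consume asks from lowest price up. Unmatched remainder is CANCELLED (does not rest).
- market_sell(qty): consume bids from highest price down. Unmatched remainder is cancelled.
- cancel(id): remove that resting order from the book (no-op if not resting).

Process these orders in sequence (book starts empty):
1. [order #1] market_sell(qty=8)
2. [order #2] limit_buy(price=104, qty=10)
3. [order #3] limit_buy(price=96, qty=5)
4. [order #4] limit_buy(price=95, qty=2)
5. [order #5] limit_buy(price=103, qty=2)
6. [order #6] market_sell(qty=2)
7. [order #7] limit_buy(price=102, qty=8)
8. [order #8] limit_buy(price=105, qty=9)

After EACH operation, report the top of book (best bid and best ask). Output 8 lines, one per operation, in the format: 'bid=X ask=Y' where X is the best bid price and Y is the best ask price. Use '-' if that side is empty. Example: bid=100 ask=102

After op 1 [order #1] market_sell(qty=8): fills=none; bids=[-] asks=[-]
After op 2 [order #2] limit_buy(price=104, qty=10): fills=none; bids=[#2:10@104] asks=[-]
After op 3 [order #3] limit_buy(price=96, qty=5): fills=none; bids=[#2:10@104 #3:5@96] asks=[-]
After op 4 [order #4] limit_buy(price=95, qty=2): fills=none; bids=[#2:10@104 #3:5@96 #4:2@95] asks=[-]
After op 5 [order #5] limit_buy(price=103, qty=2): fills=none; bids=[#2:10@104 #5:2@103 #3:5@96 #4:2@95] asks=[-]
After op 6 [order #6] market_sell(qty=2): fills=#2x#6:2@104; bids=[#2:8@104 #5:2@103 #3:5@96 #4:2@95] asks=[-]
After op 7 [order #7] limit_buy(price=102, qty=8): fills=none; bids=[#2:8@104 #5:2@103 #7:8@102 #3:5@96 #4:2@95] asks=[-]
After op 8 [order #8] limit_buy(price=105, qty=9): fills=none; bids=[#8:9@105 #2:8@104 #5:2@103 #7:8@102 #3:5@96 #4:2@95] asks=[-]

Answer: bid=- ask=-
bid=104 ask=-
bid=104 ask=-
bid=104 ask=-
bid=104 ask=-
bid=104 ask=-
bid=104 ask=-
bid=105 ask=-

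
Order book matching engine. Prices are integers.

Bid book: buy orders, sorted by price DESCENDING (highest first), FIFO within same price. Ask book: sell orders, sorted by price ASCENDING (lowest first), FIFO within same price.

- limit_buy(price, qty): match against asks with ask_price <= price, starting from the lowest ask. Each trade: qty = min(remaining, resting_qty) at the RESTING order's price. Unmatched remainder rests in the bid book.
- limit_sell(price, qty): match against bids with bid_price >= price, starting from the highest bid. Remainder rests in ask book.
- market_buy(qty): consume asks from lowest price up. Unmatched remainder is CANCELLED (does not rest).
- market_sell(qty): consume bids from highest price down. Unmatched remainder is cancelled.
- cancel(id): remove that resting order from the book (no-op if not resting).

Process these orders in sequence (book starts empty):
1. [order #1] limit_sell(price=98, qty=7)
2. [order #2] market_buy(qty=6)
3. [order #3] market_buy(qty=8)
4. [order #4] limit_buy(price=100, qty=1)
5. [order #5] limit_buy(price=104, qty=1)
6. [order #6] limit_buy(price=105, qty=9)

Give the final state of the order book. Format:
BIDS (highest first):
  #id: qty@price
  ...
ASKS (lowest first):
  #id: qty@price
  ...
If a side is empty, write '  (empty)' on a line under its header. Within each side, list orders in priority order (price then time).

Answer: BIDS (highest first):
  #6: 9@105
  #5: 1@104
  #4: 1@100
ASKS (lowest first):
  (empty)

Derivation:
After op 1 [order #1] limit_sell(price=98, qty=7): fills=none; bids=[-] asks=[#1:7@98]
After op 2 [order #2] market_buy(qty=6): fills=#2x#1:6@98; bids=[-] asks=[#1:1@98]
After op 3 [order #3] market_buy(qty=8): fills=#3x#1:1@98; bids=[-] asks=[-]
After op 4 [order #4] limit_buy(price=100, qty=1): fills=none; bids=[#4:1@100] asks=[-]
After op 5 [order #5] limit_buy(price=104, qty=1): fills=none; bids=[#5:1@104 #4:1@100] asks=[-]
After op 6 [order #6] limit_buy(price=105, qty=9): fills=none; bids=[#6:9@105 #5:1@104 #4:1@100] asks=[-]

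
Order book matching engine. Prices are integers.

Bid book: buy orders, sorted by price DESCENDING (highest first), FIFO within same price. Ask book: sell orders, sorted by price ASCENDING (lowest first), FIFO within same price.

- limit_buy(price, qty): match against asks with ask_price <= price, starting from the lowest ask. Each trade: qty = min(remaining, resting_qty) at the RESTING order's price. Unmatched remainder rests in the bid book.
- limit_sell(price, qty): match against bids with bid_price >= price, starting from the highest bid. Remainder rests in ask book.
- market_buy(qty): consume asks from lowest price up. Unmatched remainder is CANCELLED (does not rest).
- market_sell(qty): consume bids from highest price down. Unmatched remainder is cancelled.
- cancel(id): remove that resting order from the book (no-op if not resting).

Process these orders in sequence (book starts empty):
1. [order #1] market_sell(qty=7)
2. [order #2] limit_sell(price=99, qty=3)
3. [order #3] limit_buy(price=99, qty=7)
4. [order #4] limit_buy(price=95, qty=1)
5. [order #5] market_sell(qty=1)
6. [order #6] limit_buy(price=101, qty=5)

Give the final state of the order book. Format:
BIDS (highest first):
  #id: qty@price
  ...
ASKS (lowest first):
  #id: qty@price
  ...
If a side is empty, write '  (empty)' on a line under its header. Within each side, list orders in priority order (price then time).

After op 1 [order #1] market_sell(qty=7): fills=none; bids=[-] asks=[-]
After op 2 [order #2] limit_sell(price=99, qty=3): fills=none; bids=[-] asks=[#2:3@99]
After op 3 [order #3] limit_buy(price=99, qty=7): fills=#3x#2:3@99; bids=[#3:4@99] asks=[-]
After op 4 [order #4] limit_buy(price=95, qty=1): fills=none; bids=[#3:4@99 #4:1@95] asks=[-]
After op 5 [order #5] market_sell(qty=1): fills=#3x#5:1@99; bids=[#3:3@99 #4:1@95] asks=[-]
After op 6 [order #6] limit_buy(price=101, qty=5): fills=none; bids=[#6:5@101 #3:3@99 #4:1@95] asks=[-]

Answer: BIDS (highest first):
  #6: 5@101
  #3: 3@99
  #4: 1@95
ASKS (lowest first):
  (empty)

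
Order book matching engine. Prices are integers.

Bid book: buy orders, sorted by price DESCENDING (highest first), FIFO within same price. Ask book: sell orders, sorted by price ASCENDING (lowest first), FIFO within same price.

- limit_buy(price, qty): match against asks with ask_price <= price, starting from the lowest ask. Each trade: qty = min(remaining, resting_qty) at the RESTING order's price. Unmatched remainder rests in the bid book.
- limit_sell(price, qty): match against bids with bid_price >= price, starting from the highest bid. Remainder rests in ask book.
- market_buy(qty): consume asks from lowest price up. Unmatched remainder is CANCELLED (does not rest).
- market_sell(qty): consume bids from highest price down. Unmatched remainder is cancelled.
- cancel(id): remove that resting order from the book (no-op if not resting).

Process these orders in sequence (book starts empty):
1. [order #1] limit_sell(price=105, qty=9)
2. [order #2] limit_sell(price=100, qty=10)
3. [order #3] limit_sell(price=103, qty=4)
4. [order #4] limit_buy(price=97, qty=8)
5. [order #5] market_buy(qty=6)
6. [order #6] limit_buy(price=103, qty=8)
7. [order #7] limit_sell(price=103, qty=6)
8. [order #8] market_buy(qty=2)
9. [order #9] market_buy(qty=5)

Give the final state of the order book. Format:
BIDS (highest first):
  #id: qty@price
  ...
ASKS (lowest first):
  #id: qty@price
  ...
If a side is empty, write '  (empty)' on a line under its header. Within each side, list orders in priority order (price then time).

Answer: BIDS (highest first):
  #4: 8@97
ASKS (lowest first):
  #1: 8@105

Derivation:
After op 1 [order #1] limit_sell(price=105, qty=9): fills=none; bids=[-] asks=[#1:9@105]
After op 2 [order #2] limit_sell(price=100, qty=10): fills=none; bids=[-] asks=[#2:10@100 #1:9@105]
After op 3 [order #3] limit_sell(price=103, qty=4): fills=none; bids=[-] asks=[#2:10@100 #3:4@103 #1:9@105]
After op 4 [order #4] limit_buy(price=97, qty=8): fills=none; bids=[#4:8@97] asks=[#2:10@100 #3:4@103 #1:9@105]
After op 5 [order #5] market_buy(qty=6): fills=#5x#2:6@100; bids=[#4:8@97] asks=[#2:4@100 #3:4@103 #1:9@105]
After op 6 [order #6] limit_buy(price=103, qty=8): fills=#6x#2:4@100 #6x#3:4@103; bids=[#4:8@97] asks=[#1:9@105]
After op 7 [order #7] limit_sell(price=103, qty=6): fills=none; bids=[#4:8@97] asks=[#7:6@103 #1:9@105]
After op 8 [order #8] market_buy(qty=2): fills=#8x#7:2@103; bids=[#4:8@97] asks=[#7:4@103 #1:9@105]
After op 9 [order #9] market_buy(qty=5): fills=#9x#7:4@103 #9x#1:1@105; bids=[#4:8@97] asks=[#1:8@105]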